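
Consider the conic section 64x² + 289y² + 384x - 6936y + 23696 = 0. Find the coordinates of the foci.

(-18, 12) and (12, 12)

Collect terms: 64(x² + 6x) + 289(y² - 24y) = -23696
Completing the square gives 64(x + 3)² + 289(y - 12)² = -23696 + 576 + 41616 = 18496.
Divide by 18496: (x + 3)²/289 + (y - 12)²/64 = 1
Ellipse, center (-3, 12), major axis horizontal; a² = 289, b² = 64.
c² = a² - b² = 289 - 64 = 225, so c = 15.
Foci lie on the horizontal axis through the center: (h ± c, k).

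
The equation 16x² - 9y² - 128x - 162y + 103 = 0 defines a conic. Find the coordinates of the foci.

16(x² - 8x) -9(y² + 18y) = -103
Completing the square gives 16(x - 4)² -9(y + 9)² = -103 + 256 - 729 = -576.
Divide by -576: (y + 9)²/64 - (x - 4)²/36 = 1
Hyperbola, center (4, -9), transverse axis vertical; a² = 64, b² = 36.
c² = a² + b² = 64 + 36 = 100, so c = 10.
Foci lie on the vertical axis through the center: (h, k ± c).

(4, -19) and (4, 1)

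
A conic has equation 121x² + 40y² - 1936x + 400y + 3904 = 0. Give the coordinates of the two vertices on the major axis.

(8, -16) and (8, 6)

Group the x- and y-terms: 121(x² - 16x) + 40(y² + 10y) = -3904
121(x - 8)² + 40(y + 5)² = -3904 + 7744 + 1000 = 4840
Divide by 4840: (x - 8)²/40 + (y + 5)²/121 = 1
Ellipse, center (8, -5), major axis vertical; a² = 121, b² = 40.
a = 11. Vertices at (h, k ± a).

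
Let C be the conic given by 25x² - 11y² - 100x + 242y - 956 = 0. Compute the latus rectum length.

Collect terms: 25(x² - 4x) -11(y² - 22y) = 956
Complete the square in x and y: 25(x - 2)² -11(y - 11)² = 956 + 100 - 1331 = -275
Divide by -275: (y - 11)²/25 - (x - 2)²/11 = 1
Hyperbola, center (2, 11), transverse axis vertical; a² = 25, b² = 11.
Latus rectum length = 2b²/a = 2·11/5 = 22/5.

22/5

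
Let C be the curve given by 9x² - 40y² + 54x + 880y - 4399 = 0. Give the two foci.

(-3, 4) and (-3, 18)

9(x² + 6x) -40(y² - 22y) = 4399
Completing the square gives 9(x + 3)² -40(y - 11)² = 4399 + 81 - 4840 = -360.
Divide by -360: (y - 11)²/9 - (x + 3)²/40 = 1
Hyperbola, center (-3, 11), transverse axis vertical; a² = 9, b² = 40.
c² = a² + b² = 9 + 40 = 49, so c = 7.
Foci lie on the vertical axis through the center: (h, k ± c).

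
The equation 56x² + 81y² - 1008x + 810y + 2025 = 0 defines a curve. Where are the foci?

Group the x- and y-terms: 56(x² - 18x) + 81(y² + 10y) = -2025
Complete the square: 56(x - 9)² + 81(y + 5)² = -2025 + 4536 + 2025 = 4536
Dividing both sides by 4536: (x - 9)²/81 + (y + 5)²/56 = 1
Ellipse, center (9, -5), major axis horizontal; a² = 81, b² = 56.
c² = a² - b² = 81 - 56 = 25, so c = 5.
Foci lie on the horizontal axis through the center: (h ± c, k).

(4, -5) and (14, -5)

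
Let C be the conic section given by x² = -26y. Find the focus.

(0, -13/2)

Vertex (0, 0); 4p = -26 so p = -13/2. Opens down.
Focus is p units from the vertex along the axis: (h, k + p).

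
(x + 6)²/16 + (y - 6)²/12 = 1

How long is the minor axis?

Center (-6, 6). The larger denominator 16 sits under the x-term, so the major axis is horizontal; a² = 16, b² = 12.
b² = 12 so b = 2√3; the minor axis has length 2b = 4√3.

4√3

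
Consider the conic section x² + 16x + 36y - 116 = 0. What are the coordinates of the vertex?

Only x is squared. Complete the square in x: (x + 8)² = -36(y - 5).
Vertex (-8, 5); 4p = -36 so p = -9. Opens down.

(-8, 5)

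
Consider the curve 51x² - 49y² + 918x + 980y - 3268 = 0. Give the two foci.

(-19, 10) and (1, 10)

Group the x- and y-terms: 51(x² + 18x) -49(y² - 20y) = 3268
Complete the square: 51(x + 9)² -49(y - 10)² = 3268 + 4131 - 4900 = 2499
Divide by 2499: (x + 9)²/49 - (y - 10)²/51 = 1
Hyperbola, center (-9, 10), transverse axis horizontal; a² = 49, b² = 51.
c² = a² + b² = 49 + 51 = 100, so c = 10.
Foci lie on the horizontal axis through the center: (h ± c, k).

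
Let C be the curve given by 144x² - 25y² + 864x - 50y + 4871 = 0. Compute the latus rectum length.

25/6

Collect terms: 144(x² + 6x) -25(y² + 2y) = -4871
144(x + 3)² -25(y + 1)² = -4871 + 1296 - 25 = -3600
Divide by -3600: (y + 1)²/144 - (x + 3)²/25 = 1
Hyperbola, center (-3, -1), transverse axis vertical; a² = 144, b² = 25.
Latus rectum length = 2b²/a = 2·25/12 = 25/6.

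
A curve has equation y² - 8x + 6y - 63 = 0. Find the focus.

(-7, -3)

Only y is squared. Complete the square in y: (y + 3)² = 8(x + 9).
Vertex (-9, -3); 4p = 8 so p = 2. Opens right.
Focus is p units from the vertex along the axis: (h + p, k).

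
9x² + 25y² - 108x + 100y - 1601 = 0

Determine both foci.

Group the x- and y-terms: 9(x² - 12x) + 25(y² + 4y) = 1601
Complete the square: 9(x - 6)² + 25(y + 2)² = 1601 + 324 + 100 = 2025
Divide by 2025: (x - 6)²/225 + (y + 2)²/81 = 1
Ellipse, center (6, -2), major axis horizontal; a² = 225, b² = 81.
c² = a² - b² = 225 - 81 = 144, so c = 12.
Foci lie on the horizontal axis through the center: (h ± c, k).

(-6, -2) and (18, -2)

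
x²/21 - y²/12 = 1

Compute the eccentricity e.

e = √77/7

Center (0, 0). The positive term is the x-term, so the transverse axis is horizontal; a² = 21, b² = 12.
c² = a² + b² = 33, so c = √33.
e = c/a = √33/√21 = √77/7.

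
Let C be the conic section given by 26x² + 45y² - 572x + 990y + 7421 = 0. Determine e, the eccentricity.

Group: 26(x² - 22x) + 45(y² + 22y) = -7421
26(x - 11)² + 45(y + 11)² = -7421 + 3146 + 5445 = 1170
Divide by 1170: (x - 11)²/45 + (y + 11)²/26 = 1
Ellipse, center (11, -11), major axis horizontal; a² = 45, b² = 26.
c² = a² - b² = 19, so c = √19.
e = c/a = √19/3√5 = √95/15.

e = √95/15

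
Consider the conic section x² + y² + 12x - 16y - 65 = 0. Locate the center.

(-6, 8)

(x² + 12x) + (y² - 16y) = 65
Complete the square: (x + 6)² + (y - 8)² = 65 + 36 + 64 = 165
So (x + 6)² + (y - 8)² = 165.
Circle centered at (-6, 8) with r² = 165.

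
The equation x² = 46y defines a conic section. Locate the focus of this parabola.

Vertex (0, 0); 4p = 46 so p = 23/2. Opens up.
Focus is p units from the vertex along the axis: (h, k + p).

(0, 23/2)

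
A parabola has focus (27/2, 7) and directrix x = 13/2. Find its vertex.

The vertex is the midpoint between the focus and the directrix along the axis of symmetry.
Axis is horizontal (directrix is vertical). Vertex x-coordinate = (27/2 + 13/2)/2 = 10; y-coordinate = 7.

(10, 7)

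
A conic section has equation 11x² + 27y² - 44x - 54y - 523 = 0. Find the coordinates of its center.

11(x² - 4x) + 27(y² - 2y) = 523
Completing the square gives 11(x - 2)² + 27(y - 1)² = 523 + 44 + 27 = 594.
Divide through by 594 to get (x - 2)²/54 + (y - 1)²/22 = 1.
Ellipse with center (2, 1).

(2, 1)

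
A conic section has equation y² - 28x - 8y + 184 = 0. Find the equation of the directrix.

x = -1

Only y is squared. Complete the square in y: (y - 4)² = 28(x - 6).
Vertex (6, 4); 4p = 28 so p = 7. Opens right.
Directrix is the vertical line x = h − p = 6 − (7) = -1.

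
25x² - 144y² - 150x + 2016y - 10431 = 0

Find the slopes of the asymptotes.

5/12 and -5/12

Collect terms: 25(x² - 6x) -144(y² - 14y) = 10431
Completing the square gives 25(x - 3)² -144(y - 7)² = 10431 + 225 - 7056 = 3600.
Dividing both sides by 3600: (x - 3)²/144 - (y - 7)²/25 = 1
Hyperbola, center (3, 7), transverse axis horizontal; a² = 144, b² = 25.
For a horizontal hyperbola the asymptotes have slope ±b/a.
Here that is ±5/12.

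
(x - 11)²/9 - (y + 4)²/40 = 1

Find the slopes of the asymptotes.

Center (11, -4). The positive term is the x-term, so the transverse axis is horizontal; a² = 9, b² = 40.
For a horizontal hyperbola the asymptotes have slope ±b/a.
Here that is ±2√10/3.

2√10/3 and -2√10/3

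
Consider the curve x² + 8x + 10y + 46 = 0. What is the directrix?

y = -1/2

Only x is squared. Complete the square in x: (x + 4)² = -10(y + 3).
Vertex (-4, -3); 4p = -10 so p = -5/2. Opens down.
Directrix is the horizontal line y = k − p = -3 − (-5/2) = -1/2.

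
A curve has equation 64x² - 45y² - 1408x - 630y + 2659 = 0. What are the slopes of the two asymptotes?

Collect terms: 64(x² - 22x) -45(y² + 14y) = -2659
Complete the square in x and y: 64(x - 11)² -45(y + 7)² = -2659 + 7744 - 2205 = 2880
Divide by 2880: (x - 11)²/45 - (y + 7)²/64 = 1
Hyperbola, center (11, -7), transverse axis horizontal; a² = 45, b² = 64.
For a horizontal hyperbola the asymptotes have slope ±b/a.
Here that is ±8/3√5 = ±8√5/15.

8√5/15 and -8√5/15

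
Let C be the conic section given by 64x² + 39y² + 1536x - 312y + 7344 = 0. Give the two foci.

Group: 64(x² + 24x) + 39(y² - 8y) = -7344
64(x + 12)² + 39(y - 4)² = -7344 + 9216 + 624 = 2496
Divide through by 2496 to get (x + 12)²/39 + (y - 4)²/64 = 1.
Ellipse, center (-12, 4), major axis vertical; a² = 64, b² = 39.
c² = a² - b² = 64 - 39 = 25, so c = 5.
Foci lie on the vertical axis through the center: (h, k ± c).

(-12, -1) and (-12, 9)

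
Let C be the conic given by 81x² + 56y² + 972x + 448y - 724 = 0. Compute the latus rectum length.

Group the x- and y-terms: 81(x² + 12x) + 56(y² + 8y) = 724
Complete the square in x and y: 81(x + 6)² + 56(y + 4)² = 724 + 2916 + 896 = 4536
Divide through by 4536 to get (x + 6)²/56 + (y + 4)²/81 = 1.
Ellipse, center (-6, -4), major axis vertical; a² = 81, b² = 56.
Latus rectum length = 2b²/a = 2·56/9 = 112/9.

112/9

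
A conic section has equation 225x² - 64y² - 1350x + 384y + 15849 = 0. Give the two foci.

Rearranging, 225(x² - 6x) -64(y² - 6y) = -15849.
Complete the square in x and y: 225(x - 3)² -64(y - 3)² = -15849 + 2025 - 576 = -14400
Dividing both sides by -14400: (y - 3)²/225 - (x - 3)²/64 = 1
Hyperbola, center (3, 3), transverse axis vertical; a² = 225, b² = 64.
c² = a² + b² = 225 + 64 = 289, so c = 17.
Foci lie on the vertical axis through the center: (h, k ± c).

(3, -14) and (3, 20)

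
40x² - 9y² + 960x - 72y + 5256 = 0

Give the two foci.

(-19, -4) and (-5, -4)

Rearranging, 40(x² + 24x) -9(y² + 8y) = -5256.
Completing the square gives 40(x + 12)² -9(y + 4)² = -5256 + 5760 - 144 = 360.
Dividing both sides by 360: (x + 12)²/9 - (y + 4)²/40 = 1
Hyperbola, center (-12, -4), transverse axis horizontal; a² = 9, b² = 40.
c² = a² + b² = 9 + 40 = 49, so c = 7.
Foci lie on the horizontal axis through the center: (h ± c, k).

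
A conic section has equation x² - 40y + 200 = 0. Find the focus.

(0, 15)

Only x is squared. Complete the square in x: x² = 40(y - 5).
Vertex (0, 5); 4p = 40 so p = 10. Opens up.
Focus is p units from the vertex along the axis: (h, k + p).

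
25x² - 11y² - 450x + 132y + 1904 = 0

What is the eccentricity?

e = 6/5

Collect terms: 25(x² - 18x) -11(y² - 12y) = -1904
25(x - 9)² -11(y - 6)² = -1904 + 2025 - 396 = -275
Dividing both sides by -275: (y - 6)²/25 - (x - 9)²/11 = 1
Hyperbola, center (9, 6), transverse axis vertical; a² = 25, b² = 11.
c² = a² + b² = 36, so c = 6.
e = c/a = 6/5.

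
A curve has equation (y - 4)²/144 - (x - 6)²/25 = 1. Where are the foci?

Center (6, 4). The positive term is the y-term, so the transverse axis is vertical; a² = 144, b² = 25.
c² = a² + b² = 144 + 25 = 169, so c = 13.
Foci lie on the vertical axis through the center: (h, k ± c).

(6, -9) and (6, 17)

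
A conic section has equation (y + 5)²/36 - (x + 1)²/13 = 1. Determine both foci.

(-1, -12) and (-1, 2)

Center (-1, -5). The positive term is the y-term, so the transverse axis is vertical; a² = 36, b² = 13.
c² = a² + b² = 36 + 13 = 49, so c = 7.
Foci lie on the vertical axis through the center: (h, k ± c).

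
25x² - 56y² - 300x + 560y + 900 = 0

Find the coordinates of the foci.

Collect terms: 25(x² - 12x) -56(y² - 10y) = -900
25(x - 6)² -56(y - 5)² = -900 + 900 - 1400 = -1400
Dividing both sides by -1400: (y - 5)²/25 - (x - 6)²/56 = 1
Hyperbola, center (6, 5), transverse axis vertical; a² = 25, b² = 56.
c² = a² + b² = 25 + 56 = 81, so c = 9.
Foci lie on the vertical axis through the center: (h, k ± c).

(6, -4) and (6, 14)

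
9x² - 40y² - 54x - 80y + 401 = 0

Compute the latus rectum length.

80/3

Collect terms: 9(x² - 6x) -40(y² + 2y) = -401
Complete the square: 9(x - 3)² -40(y + 1)² = -401 + 81 - 40 = -360
Divide by -360: (y + 1)²/9 - (x - 3)²/40 = 1
Hyperbola, center (3, -1), transverse axis vertical; a² = 9, b² = 40.
Latus rectum length = 2b²/a = 2·40/3 = 80/3.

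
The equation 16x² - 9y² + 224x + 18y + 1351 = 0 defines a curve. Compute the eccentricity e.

Group the x- and y-terms: 16(x² + 14x) -9(y² - 2y) = -1351
16(x + 7)² -9(y - 1)² = -1351 + 784 - 9 = -576
Divide by -576: (y - 1)²/64 - (x + 7)²/36 = 1
Hyperbola, center (-7, 1), transverse axis vertical; a² = 64, b² = 36.
c² = a² + b² = 100, so c = 10.
e = c/a = 10/8 = 5/4.

e = 5/4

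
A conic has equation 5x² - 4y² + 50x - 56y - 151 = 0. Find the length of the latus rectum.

10

Group: 5(x² + 10x) -4(y² + 14y) = 151
Complete the square in x and y: 5(x + 5)² -4(y + 7)² = 151 + 125 - 196 = 80
Divide by 80: (x + 5)²/16 - (y + 7)²/20 = 1
Hyperbola, center (-5, -7), transverse axis horizontal; a² = 16, b² = 20.
Latus rectum length = 2b²/a = 2·20/4 = 10.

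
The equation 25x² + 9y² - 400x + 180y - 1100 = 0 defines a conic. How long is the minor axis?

Rearranging, 25(x² - 16x) + 9(y² + 20y) = 1100.
25(x - 8)² + 9(y + 10)² = 1100 + 1600 + 900 = 3600
Dividing both sides by 3600: (x - 8)²/144 + (y + 10)²/400 = 1
Ellipse, center (8, -10), major axis vertical; a² = 400, b² = 144.
b² = 144 so b = 12; the minor axis has length 2b = 24.

24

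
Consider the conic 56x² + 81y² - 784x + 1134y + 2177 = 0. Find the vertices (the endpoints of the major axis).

Group the x- and y-terms: 56(x² - 14x) + 81(y² + 14y) = -2177
Complete the square in x and y: 56(x - 7)² + 81(y + 7)² = -2177 + 2744 + 3969 = 4536
Divide through by 4536 to get (x - 7)²/81 + (y + 7)²/56 = 1.
Ellipse, center (7, -7), major axis horizontal; a² = 81, b² = 56.
a = 9. Vertices at (h ± a, k).

(-2, -7) and (16, -7)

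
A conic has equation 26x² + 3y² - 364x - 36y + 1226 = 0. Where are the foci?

(7, 6 - √46) and (7, 6 + √46)

26(x² - 14x) + 3(y² - 12y) = -1226
Complete the square in x and y: 26(x - 7)² + 3(y - 6)² = -1226 + 1274 + 108 = 156
Divide by 156: (x - 7)²/6 + (y - 6)²/52 = 1
Ellipse, center (7, 6), major axis vertical; a² = 52, b² = 6.
c² = a² - b² = 52 - 6 = 46, so c = √46.
Foci lie on the vertical axis through the center: (h, k ± c).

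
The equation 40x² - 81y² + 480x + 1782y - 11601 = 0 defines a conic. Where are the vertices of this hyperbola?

(-15, 11) and (3, 11)

40(x² + 12x) -81(y² - 22y) = 11601
Complete the square: 40(x + 6)² -81(y - 11)² = 11601 + 1440 - 9801 = 3240
Dividing both sides by 3240: (x + 6)²/81 - (y - 11)²/40 = 1
Hyperbola, center (-6, 11), transverse axis horizontal; a² = 81, b² = 40.
a = 9. Vertices at (h ± a, k).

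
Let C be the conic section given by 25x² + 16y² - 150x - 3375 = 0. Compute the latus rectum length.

Group: 25(x² - 6x) + 16y² = 3375
Complete the square in x and y: 25(x - 3)² + 16y² = 3375 + 225 + 0 = 3600
Divide by 3600: (x - 3)²/144 + y²/225 = 1
Ellipse, center (3, 0), major axis vertical; a² = 225, b² = 144.
Latus rectum length = 2b²/a = 2·144/15 = 96/5.

96/5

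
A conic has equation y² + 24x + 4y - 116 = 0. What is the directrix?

x = 11

Only y is squared. Complete the square in y: (y + 2)² = -24(x - 5).
Vertex (5, -2); 4p = -24 so p = -6. Opens left.
Directrix is the vertical line x = h − p = 5 − (-6) = 11.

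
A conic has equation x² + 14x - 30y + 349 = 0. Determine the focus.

(-7, 35/2)

Only x is squared. Complete the square in x: (x + 7)² = 30(y - 10).
Vertex (-7, 10); 4p = 30 so p = 15/2. Opens up.
Focus is p units from the vertex along the axis: (h, k + p).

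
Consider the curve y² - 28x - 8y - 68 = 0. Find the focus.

(4, 4)

Only y is squared. Complete the square in y: (y - 4)² = 28(x + 3).
Vertex (-3, 4); 4p = 28 so p = 7. Opens right.
Focus is p units from the vertex along the axis: (h + p, k).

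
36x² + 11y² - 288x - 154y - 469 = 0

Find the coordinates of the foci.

(4, -3) and (4, 17)

Rearranging, 36(x² - 8x) + 11(y² - 14y) = 469.
36(x - 4)² + 11(y - 7)² = 469 + 576 + 539 = 1584
Dividing both sides by 1584: (x - 4)²/44 + (y - 7)²/144 = 1
Ellipse, center (4, 7), major axis vertical; a² = 144, b² = 44.
c² = a² - b² = 144 - 44 = 100, so c = 10.
Foci lie on the vertical axis through the center: (h, k ± c).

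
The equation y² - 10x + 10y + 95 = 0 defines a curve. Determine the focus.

Only y is squared. Complete the square in y: (y + 5)² = 10(x - 7).
Vertex (7, -5); 4p = 10 so p = 5/2. Opens right.
Focus is p units from the vertex along the axis: (h + p, k).

(19/2, -5)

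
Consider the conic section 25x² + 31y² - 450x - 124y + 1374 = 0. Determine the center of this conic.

(9, 2)

Group: 25(x² - 18x) + 31(y² - 4y) = -1374
Complete the square in x and y: 25(x - 9)² + 31(y - 2)² = -1374 + 2025 + 124 = 775
Divide through by 775 to get (x - 9)²/31 + (y - 2)²/25 = 1.
Ellipse with center (9, 2).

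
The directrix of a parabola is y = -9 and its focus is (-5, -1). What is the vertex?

The vertex is the midpoint between the focus and the directrix along the axis of symmetry.
Axis is vertical (directrix is horizontal). Vertex y-coordinate = (-1 + (-9))/2 = -5; x-coordinate = -5.

(-5, -5)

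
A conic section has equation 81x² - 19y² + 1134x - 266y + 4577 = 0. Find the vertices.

Group: 81(x² + 14x) -19(y² + 14y) = -4577
Completing the square gives 81(x + 7)² -19(y + 7)² = -4577 + 3969 - 931 = -1539.
Dividing both sides by -1539: (y + 7)²/81 - (x + 7)²/19 = 1
Hyperbola, center (-7, -7), transverse axis vertical; a² = 81, b² = 19.
a = 9. Vertices at (h, k ± a).

(-7, -16) and (-7, 2)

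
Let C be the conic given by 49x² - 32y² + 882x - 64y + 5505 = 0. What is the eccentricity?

49(x² + 18x) -32(y² + 2y) = -5505
49(x + 9)² -32(y + 1)² = -5505 + 3969 - 32 = -1568
Divide through by -1568 to get (y + 1)²/49 - (x + 9)²/32 = 1.
Hyperbola, center (-9, -1), transverse axis vertical; a² = 49, b² = 32.
c² = a² + b² = 81, so c = 9.
e = c/a = 9/7.

e = 9/7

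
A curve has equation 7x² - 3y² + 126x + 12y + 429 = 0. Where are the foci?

Collect terms: 7(x² + 18x) -3(y² - 4y) = -429
7(x + 9)² -3(y - 2)² = -429 + 567 - 12 = 126
Dividing both sides by 126: (x + 9)²/18 - (y - 2)²/42 = 1
Hyperbola, center (-9, 2), transverse axis horizontal; a² = 18, b² = 42.
c² = a² + b² = 18 + 42 = 60, so c = 2√15.
Foci lie on the horizontal axis through the center: (h ± c, k).

(-9 - 2√15, 2) and (-9 + 2√15, 2)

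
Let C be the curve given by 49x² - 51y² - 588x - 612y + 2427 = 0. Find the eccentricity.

Rearranging, 49(x² - 12x) -51(y² + 12y) = -2427.
Complete the square in x and y: 49(x - 6)² -51(y + 6)² = -2427 + 1764 - 1836 = -2499
Divide through by -2499 to get (y + 6)²/49 - (x - 6)²/51 = 1.
Hyperbola, center (6, -6), transverse axis vertical; a² = 49, b² = 51.
c² = a² + b² = 100, so c = 10.
e = c/a = 10/7.

e = 10/7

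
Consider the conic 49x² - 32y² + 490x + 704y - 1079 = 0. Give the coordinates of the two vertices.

(-5, 4) and (-5, 18)

Group the x- and y-terms: 49(x² + 10x) -32(y² - 22y) = 1079
Complete the square in x and y: 49(x + 5)² -32(y - 11)² = 1079 + 1225 - 3872 = -1568
Divide through by -1568 to get (y - 11)²/49 - (x + 5)²/32 = 1.
Hyperbola, center (-5, 11), transverse axis vertical; a² = 49, b² = 32.
a = 7. Vertices at (h, k ± a).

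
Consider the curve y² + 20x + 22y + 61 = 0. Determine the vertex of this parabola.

(3, -11)

Only y is squared. Complete the square in y: (y + 11)² = -20(x - 3).
Vertex (3, -11); 4p = -20 so p = -5. Opens left.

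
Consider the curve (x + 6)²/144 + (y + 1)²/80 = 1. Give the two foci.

Center (-6, -1). The larger denominator 144 sits under the x-term, so the major axis is horizontal; a² = 144, b² = 80.
c² = a² - b² = 144 - 80 = 64, so c = 8.
Foci lie on the horizontal axis through the center: (h ± c, k).

(-14, -1) and (2, -1)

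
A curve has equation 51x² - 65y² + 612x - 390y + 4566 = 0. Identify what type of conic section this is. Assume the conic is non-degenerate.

hyperbola

No xy term. Coefficients of x² and y² are A = 51, C = -65.
A and C have opposite signs ⇒ hyperbola.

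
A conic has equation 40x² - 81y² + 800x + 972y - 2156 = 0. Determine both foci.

(-21, 6) and (1, 6)

40(x² + 20x) -81(y² - 12y) = 2156
Complete the square: 40(x + 10)² -81(y - 6)² = 2156 + 4000 - 2916 = 3240
Divide through by 3240 to get (x + 10)²/81 - (y - 6)²/40 = 1.
Hyperbola, center (-10, 6), transverse axis horizontal; a² = 81, b² = 40.
c² = a² + b² = 81 + 40 = 121, so c = 11.
Foci lie on the horizontal axis through the center: (h ± c, k).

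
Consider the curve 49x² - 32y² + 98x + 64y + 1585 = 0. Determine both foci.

(-1, -8) and (-1, 10)

Rearranging, 49(x² + 2x) -32(y² - 2y) = -1585.
49(x + 1)² -32(y - 1)² = -1585 + 49 - 32 = -1568
Dividing both sides by -1568: (y - 1)²/49 - (x + 1)²/32 = 1
Hyperbola, center (-1, 1), transverse axis vertical; a² = 49, b² = 32.
c² = a² + b² = 49 + 32 = 81, so c = 9.
Foci lie on the vertical axis through the center: (h, k ± c).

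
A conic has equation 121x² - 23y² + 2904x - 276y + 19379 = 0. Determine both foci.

Rearranging, 121(x² + 24x) -23(y² + 12y) = -19379.
Complete the square in x and y: 121(x + 12)² -23(y + 6)² = -19379 + 17424 - 828 = -2783
Divide through by -2783 to get (y + 6)²/121 - (x + 12)²/23 = 1.
Hyperbola, center (-12, -6), transverse axis vertical; a² = 121, b² = 23.
c² = a² + b² = 121 + 23 = 144, so c = 12.
Foci lie on the vertical axis through the center: (h, k ± c).

(-12, -18) and (-12, 6)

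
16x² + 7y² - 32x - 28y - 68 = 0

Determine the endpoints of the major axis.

(1, -2) and (1, 6)

Group: 16(x² - 2x) + 7(y² - 4y) = 68
Completing the square gives 16(x - 1)² + 7(y - 2)² = 68 + 16 + 28 = 112.
Divide through by 112 to get (x - 1)²/7 + (y - 2)²/16 = 1.
Ellipse, center (1, 2), major axis vertical; a² = 16, b² = 7.
a = 4. Vertices at (h, k ± a).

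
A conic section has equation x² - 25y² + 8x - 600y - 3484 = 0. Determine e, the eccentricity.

Collect terms: (x² + 8x) -25(y² + 24y) = 3484
(x + 4)² -25(y + 12)² = 3484 + 16 - 3600 = -100
Divide by -100: (y + 12)²/4 - (x + 4)²/100 = 1
Hyperbola, center (-4, -12), transverse axis vertical; a² = 4, b² = 100.
c² = a² + b² = 104, so c = 2√26.
e = c/a = 2√26/2 = √26.

e = √26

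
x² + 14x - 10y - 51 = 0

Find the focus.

Only x is squared. Complete the square in x: (x + 7)² = 10(y + 10).
Vertex (-7, -10); 4p = 10 so p = 5/2. Opens up.
Focus is p units from the vertex along the axis: (h, k + p).

(-7, -15/2)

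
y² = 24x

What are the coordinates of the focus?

(6, 0)

Vertex (0, 0); 4p = 24 so p = 6. Opens right.
Focus is p units from the vertex along the axis: (h + p, k).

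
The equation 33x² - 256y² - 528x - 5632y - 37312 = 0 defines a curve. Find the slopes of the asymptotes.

Group the x- and y-terms: 33(x² - 16x) -256(y² + 22y) = 37312
Complete the square in x and y: 33(x - 8)² -256(y + 11)² = 37312 + 2112 - 30976 = 8448
Dividing both sides by 8448: (x - 8)²/256 - (y + 11)²/33 = 1
Hyperbola, center (8, -11), transverse axis horizontal; a² = 256, b² = 33.
For a horizontal hyperbola the asymptotes have slope ±b/a.
Here that is ±√33/16.

√33/16 and -√33/16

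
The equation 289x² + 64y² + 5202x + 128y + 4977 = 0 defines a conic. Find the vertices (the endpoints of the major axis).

(-9, -18) and (-9, 16)

Group the x- and y-terms: 289(x² + 18x) + 64(y² + 2y) = -4977
289(x + 9)² + 64(y + 1)² = -4977 + 23409 + 64 = 18496
Divide by 18496: (x + 9)²/64 + (y + 1)²/289 = 1
Ellipse, center (-9, -1), major axis vertical; a² = 289, b² = 64.
a = 17. Vertices at (h, k ± a).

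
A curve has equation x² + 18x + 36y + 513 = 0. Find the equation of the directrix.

y = -3

Only x is squared. Complete the square in x: (x + 9)² = -36(y + 12).
Vertex (-9, -12); 4p = -36 so p = -9. Opens down.
Directrix is the horizontal line y = k − p = -12 − (-9) = -3.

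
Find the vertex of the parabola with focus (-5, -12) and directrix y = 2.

The vertex is the midpoint between the focus and the directrix along the axis of symmetry.
Axis is vertical (directrix is horizontal). Vertex y-coordinate = (-12 + 2)/2 = -5; x-coordinate = -5.

(-5, -5)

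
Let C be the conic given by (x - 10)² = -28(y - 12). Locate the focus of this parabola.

Vertex (10, 12); 4p = -28 so p = -7. Opens down.
Focus is p units from the vertex along the axis: (h, k + p).

(10, 5)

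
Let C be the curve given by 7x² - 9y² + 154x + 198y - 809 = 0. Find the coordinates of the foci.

(-23, 11) and (1, 11)

Group the x- and y-terms: 7(x² + 22x) -9(y² - 22y) = 809
Complete the square in x and y: 7(x + 11)² -9(y - 11)² = 809 + 847 - 1089 = 567
Dividing both sides by 567: (x + 11)²/81 - (y - 11)²/63 = 1
Hyperbola, center (-11, 11), transverse axis horizontal; a² = 81, b² = 63.
c² = a² + b² = 81 + 63 = 144, so c = 12.
Foci lie on the horizontal axis through the center: (h ± c, k).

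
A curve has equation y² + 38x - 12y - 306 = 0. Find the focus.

(-1/2, 6)

Only y is squared. Complete the square in y: (y - 6)² = -38(x - 9).
Vertex (9, 6); 4p = -38 so p = -19/2. Opens left.
Focus is p units from the vertex along the axis: (h + p, k).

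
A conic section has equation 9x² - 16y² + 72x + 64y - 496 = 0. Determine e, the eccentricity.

e = 5/4

Collect terms: 9(x² + 8x) -16(y² - 4y) = 496
Completing the square gives 9(x + 4)² -16(y - 2)² = 496 + 144 - 64 = 576.
Divide through by 576 to get (x + 4)²/64 - (y - 2)²/36 = 1.
Hyperbola, center (-4, 2), transverse axis horizontal; a² = 64, b² = 36.
c² = a² + b² = 100, so c = 10.
e = c/a = 10/8 = 5/4.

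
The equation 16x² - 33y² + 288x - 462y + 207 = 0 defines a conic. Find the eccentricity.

e = 7/4

16(x² + 18x) -33(y² + 14y) = -207
Complete the square: 16(x + 9)² -33(y + 7)² = -207 + 1296 - 1617 = -528
Dividing both sides by -528: (y + 7)²/16 - (x + 9)²/33 = 1
Hyperbola, center (-9, -7), transverse axis vertical; a² = 16, b² = 33.
c² = a² + b² = 49, so c = 7.
e = c/a = 7/4.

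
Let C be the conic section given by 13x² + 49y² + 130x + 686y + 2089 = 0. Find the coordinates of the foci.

(-11, -7) and (1, -7)

Collect terms: 13(x² + 10x) + 49(y² + 14y) = -2089
Complete the square in x and y: 13(x + 5)² + 49(y + 7)² = -2089 + 325 + 2401 = 637
Divide by 637: (x + 5)²/49 + (y + 7)²/13 = 1
Ellipse, center (-5, -7), major axis horizontal; a² = 49, b² = 13.
c² = a² - b² = 49 - 13 = 36, so c = 6.
Foci lie on the horizontal axis through the center: (h ± c, k).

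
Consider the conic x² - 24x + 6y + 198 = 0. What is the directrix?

Only x is squared. Complete the square in x: (x - 12)² = -6(y + 9).
Vertex (12, -9); 4p = -6 so p = -3/2. Opens down.
Directrix is the horizontal line y = k − p = -9 − (-3/2) = -15/2.

y = -15/2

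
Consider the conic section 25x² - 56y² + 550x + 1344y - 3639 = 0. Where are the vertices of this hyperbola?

Collect terms: 25(x² + 22x) -56(y² - 24y) = 3639
Completing the square gives 25(x + 11)² -56(y - 12)² = 3639 + 3025 - 8064 = -1400.
Divide by -1400: (y - 12)²/25 - (x + 11)²/56 = 1
Hyperbola, center (-11, 12), transverse axis vertical; a² = 25, b² = 56.
a = 5. Vertices at (h, k ± a).

(-11, 7) and (-11, 17)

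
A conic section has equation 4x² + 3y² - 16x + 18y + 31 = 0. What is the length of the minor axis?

2√3

Group: 4(x² - 4x) + 3(y² + 6y) = -31
Complete the square: 4(x - 2)² + 3(y + 3)² = -31 + 16 + 27 = 12
Divide by 12: (x - 2)²/3 + (y + 3)²/4 = 1
Ellipse, center (2, -3), major axis vertical; a² = 4, b² = 3.
b² = 3 so b = √3; the minor axis has length 2b = 2√3.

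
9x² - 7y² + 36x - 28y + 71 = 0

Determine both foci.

(-2, -6) and (-2, 2)

Collect terms: 9(x² + 4x) -7(y² + 4y) = -71
9(x + 2)² -7(y + 2)² = -71 + 36 - 28 = -63
Divide by -63: (y + 2)²/9 - (x + 2)²/7 = 1
Hyperbola, center (-2, -2), transverse axis vertical; a² = 9, b² = 7.
c² = a² + b² = 9 + 7 = 16, so c = 4.
Foci lie on the vertical axis through the center: (h, k ± c).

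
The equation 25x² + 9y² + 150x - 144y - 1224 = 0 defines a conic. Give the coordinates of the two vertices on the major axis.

(-3, -7) and (-3, 23)

Group the x- and y-terms: 25(x² + 6x) + 9(y² - 16y) = 1224
Complete the square in x and y: 25(x + 3)² + 9(y - 8)² = 1224 + 225 + 576 = 2025
Dividing both sides by 2025: (x + 3)²/81 + (y - 8)²/225 = 1
Ellipse, center (-3, 8), major axis vertical; a² = 225, b² = 81.
a = 15. Vertices at (h, k ± a).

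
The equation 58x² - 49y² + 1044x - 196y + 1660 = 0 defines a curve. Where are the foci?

58(x² + 18x) -49(y² + 4y) = -1660
Complete the square in x and y: 58(x + 9)² -49(y + 2)² = -1660 + 4698 - 196 = 2842
Divide by 2842: (x + 9)²/49 - (y + 2)²/58 = 1
Hyperbola, center (-9, -2), transverse axis horizontal; a² = 49, b² = 58.
c² = a² + b² = 49 + 58 = 107, so c = √107.
Foci lie on the horizontal axis through the center: (h ± c, k).

(-9 - √107, -2) and (-9 + √107, -2)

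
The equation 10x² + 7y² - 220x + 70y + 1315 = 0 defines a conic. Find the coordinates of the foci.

Group the x- and y-terms: 10(x² - 22x) + 7(y² + 10y) = -1315
10(x - 11)² + 7(y + 5)² = -1315 + 1210 + 175 = 70
Dividing both sides by 70: (x - 11)²/7 + (y + 5)²/10 = 1
Ellipse, center (11, -5), major axis vertical; a² = 10, b² = 7.
c² = a² - b² = 10 - 7 = 3, so c = √3.
Foci lie on the vertical axis through the center: (h, k ± c).

(11, -5 - √3) and (11, -5 + √3)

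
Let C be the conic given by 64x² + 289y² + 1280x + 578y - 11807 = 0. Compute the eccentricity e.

64(x² + 20x) + 289(y² + 2y) = 11807
Complete the square: 64(x + 10)² + 289(y + 1)² = 11807 + 6400 + 289 = 18496
Dividing both sides by 18496: (x + 10)²/289 + (y + 1)²/64 = 1
Ellipse, center (-10, -1), major axis horizontal; a² = 289, b² = 64.
c² = a² - b² = 225, so c = 15.
e = c/a = 15/17.

e = 15/17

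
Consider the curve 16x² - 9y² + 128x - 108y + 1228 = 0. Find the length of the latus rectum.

Rearranging, 16(x² + 8x) -9(y² + 12y) = -1228.
Completing the square gives 16(x + 4)² -9(y + 6)² = -1228 + 256 - 324 = -1296.
Divide by -1296: (y + 6)²/144 - (x + 4)²/81 = 1
Hyperbola, center (-4, -6), transverse axis vertical; a² = 144, b² = 81.
Latus rectum length = 2b²/a = 2·81/12 = 27/2.

27/2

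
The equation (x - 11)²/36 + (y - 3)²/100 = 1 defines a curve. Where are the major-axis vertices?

Center (11, 3). The larger denominator 100 sits under the y-term, so the major axis is vertical; a² = 100, b² = 36.
a = 10. Vertices at (h, k ± a).

(11, -7) and (11, 13)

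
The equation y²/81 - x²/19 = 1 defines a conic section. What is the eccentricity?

Center (0, 0). The positive term is the y-term, so the transverse axis is vertical; a² = 81, b² = 19.
c² = a² + b² = 100, so c = 10.
e = c/a = 10/9.

e = 10/9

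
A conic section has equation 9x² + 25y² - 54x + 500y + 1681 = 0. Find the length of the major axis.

20

Rearranging, 9(x² - 6x) + 25(y² + 20y) = -1681.
Complete the square in x and y: 9(x - 3)² + 25(y + 10)² = -1681 + 81 + 2500 = 900
Dividing both sides by 900: (x - 3)²/100 + (y + 10)²/36 = 1
Ellipse, center (3, -10), major axis horizontal; a² = 100, b² = 36.
a² = 100 so a = 10; the major axis has length 2a = 20.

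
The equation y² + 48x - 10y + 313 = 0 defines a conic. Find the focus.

(-18, 5)

Only y is squared. Complete the square in y: (y - 5)² = -48(x + 6).
Vertex (-6, 5); 4p = -48 so p = -12. Opens left.
Focus is p units from the vertex along the axis: (h + p, k).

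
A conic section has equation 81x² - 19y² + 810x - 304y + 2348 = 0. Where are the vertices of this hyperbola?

(-5, -17) and (-5, 1)

Group: 81(x² + 10x) -19(y² + 16y) = -2348
81(x + 5)² -19(y + 8)² = -2348 + 2025 - 1216 = -1539
Dividing both sides by -1539: (y + 8)²/81 - (x + 5)²/19 = 1
Hyperbola, center (-5, -8), transverse axis vertical; a² = 81, b² = 19.
a = 9. Vertices at (h, k ± a).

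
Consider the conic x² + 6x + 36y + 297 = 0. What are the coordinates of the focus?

(-3, -17)

Only x is squared. Complete the square in x: (x + 3)² = -36(y + 8).
Vertex (-3, -8); 4p = -36 so p = -9. Opens down.
Focus is p units from the vertex along the axis: (h, k + p).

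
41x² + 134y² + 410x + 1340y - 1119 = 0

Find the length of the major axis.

2√134

Group the x- and y-terms: 41(x² + 10x) + 134(y² + 10y) = 1119
41(x + 5)² + 134(y + 5)² = 1119 + 1025 + 3350 = 5494
Divide by 5494: (x + 5)²/134 + (y + 5)²/41 = 1
Ellipse, center (-5, -5), major axis horizontal; a² = 134, b² = 41.
a² = 134 so a = √134; the major axis has length 2a = 2√134.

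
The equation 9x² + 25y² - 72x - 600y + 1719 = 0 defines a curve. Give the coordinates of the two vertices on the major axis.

(-11, 12) and (19, 12)

Collect terms: 9(x² - 8x) + 25(y² - 24y) = -1719
Complete the square: 9(x - 4)² + 25(y - 12)² = -1719 + 144 + 3600 = 2025
Divide by 2025: (x - 4)²/225 + (y - 12)²/81 = 1
Ellipse, center (4, 12), major axis horizontal; a² = 225, b² = 81.
a = 15. Vertices at (h ± a, k).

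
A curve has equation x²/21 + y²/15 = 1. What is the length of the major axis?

2√21

Center (0, 0). The larger denominator 21 sits under the x-term, so the major axis is horizontal; a² = 21, b² = 15.
a² = 21 so a = √21; the major axis has length 2a = 2√21.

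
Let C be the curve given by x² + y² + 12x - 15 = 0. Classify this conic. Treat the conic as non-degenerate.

circle

No xy term. Coefficients of x² and y² are A = 1, C = 1.
A = C (same sign) ⇒ circle.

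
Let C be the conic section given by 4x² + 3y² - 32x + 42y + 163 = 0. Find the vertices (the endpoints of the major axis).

(4, -11) and (4, -3)

Collect terms: 4(x² - 8x) + 3(y² + 14y) = -163
Complete the square: 4(x - 4)² + 3(y + 7)² = -163 + 64 + 147 = 48
Dividing both sides by 48: (x - 4)²/12 + (y + 7)²/16 = 1
Ellipse, center (4, -7), major axis vertical; a² = 16, b² = 12.
a = 4. Vertices at (h, k ± a).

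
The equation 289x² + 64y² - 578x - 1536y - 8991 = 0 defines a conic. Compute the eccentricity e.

e = 15/17

289(x² - 2x) + 64(y² - 24y) = 8991
Complete the square in x and y: 289(x - 1)² + 64(y - 12)² = 8991 + 289 + 9216 = 18496
Dividing both sides by 18496: (x - 1)²/64 + (y - 12)²/289 = 1
Ellipse, center (1, 12), major axis vertical; a² = 289, b² = 64.
c² = a² - b² = 225, so c = 15.
e = c/a = 15/17.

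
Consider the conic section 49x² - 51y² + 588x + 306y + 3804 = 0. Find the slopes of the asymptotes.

7√51/51 and -7√51/51

Rearranging, 49(x² + 12x) -51(y² - 6y) = -3804.
49(x + 6)² -51(y - 3)² = -3804 + 1764 - 459 = -2499
Dividing both sides by -2499: (y - 3)²/49 - (x + 6)²/51 = 1
Hyperbola, center (-6, 3), transverse axis vertical; a² = 49, b² = 51.
For a vertical hyperbola the asymptotes have slope ±a/b.
Here that is ±7/√51 = ±7√51/51.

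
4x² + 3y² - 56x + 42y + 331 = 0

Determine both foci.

Collect terms: 4(x² - 14x) + 3(y² + 14y) = -331
4(x - 7)² + 3(y + 7)² = -331 + 196 + 147 = 12
Divide through by 12 to get (x - 7)²/3 + (y + 7)²/4 = 1.
Ellipse, center (7, -7), major axis vertical; a² = 4, b² = 3.
c² = a² - b² = 4 - 3 = 1, so c = 1.
Foci lie on the vertical axis through the center: (h, k ± c).

(7, -8) and (7, -6)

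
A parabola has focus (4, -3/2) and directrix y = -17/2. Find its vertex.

The vertex is the midpoint between the focus and the directrix along the axis of symmetry.
Axis is vertical (directrix is horizontal). Vertex y-coordinate = (-3/2 + (-17/2))/2 = -5; x-coordinate = 4.

(4, -5)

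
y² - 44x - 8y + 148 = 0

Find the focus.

Only y is squared. Complete the square in y: (y - 4)² = 44(x - 3).
Vertex (3, 4); 4p = 44 so p = 11. Opens right.
Focus is p units from the vertex along the axis: (h + p, k).

(14, 4)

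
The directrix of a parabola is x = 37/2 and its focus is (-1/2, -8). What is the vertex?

(9, -8)

The vertex is the midpoint between the focus and the directrix along the axis of symmetry.
Axis is horizontal (directrix is vertical). Vertex x-coordinate = (-1/2 + 37/2)/2 = 9; y-coordinate = -8.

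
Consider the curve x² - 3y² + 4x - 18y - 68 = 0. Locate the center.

(-2, -3)

Rearranging, (x² + 4x) -3(y² + 6y) = 68.
Completing the square gives (x + 2)² -3(y + 3)² = 68 + 4 - 27 = 45.
Divide by 45: (x + 2)²/45 - (y + 3)²/15 = 1
Hyperbola with center (-2, -3).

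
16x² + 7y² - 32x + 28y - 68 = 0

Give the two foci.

Group: 16(x² - 2x) + 7(y² + 4y) = 68
Complete the square in x and y: 16(x - 1)² + 7(y + 2)² = 68 + 16 + 28 = 112
Divide through by 112 to get (x - 1)²/7 + (y + 2)²/16 = 1.
Ellipse, center (1, -2), major axis vertical; a² = 16, b² = 7.
c² = a² - b² = 16 - 7 = 9, so c = 3.
Foci lie on the vertical axis through the center: (h, k ± c).

(1, -5) and (1, 1)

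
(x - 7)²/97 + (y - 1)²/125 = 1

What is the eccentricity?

Center (7, 1). The larger denominator 125 sits under the y-term, so the major axis is vertical; a² = 125, b² = 97.
c² = a² - b² = 28, so c = 2√7.
e = c/a = 2√7/5√5 = 2√35/25.

e = 2√35/25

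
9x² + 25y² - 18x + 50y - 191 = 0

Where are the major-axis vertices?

Group the x- and y-terms: 9(x² - 2x) + 25(y² + 2y) = 191
Completing the square gives 9(x - 1)² + 25(y + 1)² = 191 + 9 + 25 = 225.
Divide by 225: (x - 1)²/25 + (y + 1)²/9 = 1
Ellipse, center (1, -1), major axis horizontal; a² = 25, b² = 9.
a = 5. Vertices at (h ± a, k).

(-4, -1) and (6, -1)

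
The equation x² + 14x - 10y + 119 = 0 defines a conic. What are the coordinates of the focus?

Only x is squared. Complete the square in x: (x + 7)² = 10(y - 7).
Vertex (-7, 7); 4p = 10 so p = 5/2. Opens up.
Focus is p units from the vertex along the axis: (h, k + p).

(-7, 19/2)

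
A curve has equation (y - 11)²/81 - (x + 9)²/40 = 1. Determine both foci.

(-9, 0) and (-9, 22)

Center (-9, 11). The positive term is the y-term, so the transverse axis is vertical; a² = 81, b² = 40.
c² = a² + b² = 81 + 40 = 121, so c = 11.
Foci lie on the vertical axis through the center: (h, k ± c).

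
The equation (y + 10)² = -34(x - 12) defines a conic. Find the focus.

(7/2, -10)

Vertex (12, -10); 4p = -34 so p = -17/2. Opens left.
Focus is p units from the vertex along the axis: (h + p, k).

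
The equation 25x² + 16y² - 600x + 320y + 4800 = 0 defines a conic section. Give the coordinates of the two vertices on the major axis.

Group: 25(x² - 24x) + 16(y² + 20y) = -4800
25(x - 12)² + 16(y + 10)² = -4800 + 3600 + 1600 = 400
Divide by 400: (x - 12)²/16 + (y + 10)²/25 = 1
Ellipse, center (12, -10), major axis vertical; a² = 25, b² = 16.
a = 5. Vertices at (h, k ± a).

(12, -15) and (12, -5)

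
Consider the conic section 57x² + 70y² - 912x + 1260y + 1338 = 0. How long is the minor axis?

Group the x- and y-terms: 57(x² - 16x) + 70(y² + 18y) = -1338
Complete the square in x and y: 57(x - 8)² + 70(y + 9)² = -1338 + 3648 + 5670 = 7980
Dividing both sides by 7980: (x - 8)²/140 + (y + 9)²/114 = 1
Ellipse, center (8, -9), major axis horizontal; a² = 140, b² = 114.
b² = 114 so b = √114; the minor axis has length 2b = 2√114.

2√114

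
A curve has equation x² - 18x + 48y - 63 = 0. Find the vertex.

Only x is squared. Complete the square in x: (x - 9)² = -48(y - 3).
Vertex (9, 3); 4p = -48 so p = -12. Opens down.

(9, 3)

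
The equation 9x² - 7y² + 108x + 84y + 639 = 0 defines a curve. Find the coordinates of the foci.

(-6, -6) and (-6, 18)

Group: 9(x² + 12x) -7(y² - 12y) = -639
Completing the square gives 9(x + 6)² -7(y - 6)² = -639 + 324 - 252 = -567.
Divide by -567: (y - 6)²/81 - (x + 6)²/63 = 1
Hyperbola, center (-6, 6), transverse axis vertical; a² = 81, b² = 63.
c² = a² + b² = 81 + 63 = 144, so c = 12.
Foci lie on the vertical axis through the center: (h, k ± c).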